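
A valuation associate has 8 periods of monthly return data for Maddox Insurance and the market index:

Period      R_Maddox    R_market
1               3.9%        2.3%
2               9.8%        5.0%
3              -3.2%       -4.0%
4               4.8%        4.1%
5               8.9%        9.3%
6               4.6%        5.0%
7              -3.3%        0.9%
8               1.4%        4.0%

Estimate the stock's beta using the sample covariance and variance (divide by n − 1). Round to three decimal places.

1.063

Mean R_i = (3.9 + 9.8 − 3.2 + 4.8 + 8.9 + 4.6 − 3.3 + 1.4) / 8 = 3.3625%
Mean R_m = (2.3 + 5.0 − 4.0 + 4.1 + 9.3 + 5.0 + 0.9 + 4.0) / 8 = 3.3250%
Σ(R_i − R̄_i)(R_m − R̄_m) = 109.4075  ⇒  Cov = 109.4075 / 7 = 15.6296
Σ(R_m − R̄_m)² = 102.9550  ⇒  Var(R_m) = 102.9550 / 7 = 14.7079
β = Cov / Var(R_m) = 15.6296 / 14.7079 = 1.0627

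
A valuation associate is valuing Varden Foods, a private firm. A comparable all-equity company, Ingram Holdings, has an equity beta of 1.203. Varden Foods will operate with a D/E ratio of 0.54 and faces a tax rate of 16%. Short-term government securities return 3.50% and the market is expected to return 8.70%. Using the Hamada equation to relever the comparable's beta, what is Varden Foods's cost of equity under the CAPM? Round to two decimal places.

β_L = β_U × [1 + (1 − t)(D/E)] = 1.203 × [1 + (1 − 0.16) × 0.54]
    = 1.203 × [1 + 0.84 × 0.54] = 1.203 × 1.4536 = 1.7487
MRP = 8.70% − 3.50% = 5.20%
E(R) = R_f + β_L × MRP = 3.50% + 1.7487 × 5.20% = 12.59%

12.59%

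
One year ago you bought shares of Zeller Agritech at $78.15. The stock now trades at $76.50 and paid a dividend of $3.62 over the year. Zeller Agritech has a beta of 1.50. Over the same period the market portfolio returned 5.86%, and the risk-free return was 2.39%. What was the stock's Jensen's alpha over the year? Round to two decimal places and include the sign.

Realised HPR = (P1 + D1 − P0) / P0 = (76.50 + 3.62 − 78.15) / 78.15 = 1.97 / 78.15 = 2.5208%
MRP = 5.86% − 2.39% = 3.47%
CAPM required = R_f + β·MRP = 2.39% + 1.50 × 3.47% = 7.5950%
α = realised − required = 2.5208% − 7.5950% = -5.07%

-5.07%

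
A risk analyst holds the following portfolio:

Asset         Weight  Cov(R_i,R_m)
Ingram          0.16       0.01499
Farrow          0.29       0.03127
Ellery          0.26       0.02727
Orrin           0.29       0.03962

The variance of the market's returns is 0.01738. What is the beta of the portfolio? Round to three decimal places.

1.729

β_Ingram = 0.01499 / 0.01738 = 0.8625
β_Farrow = 0.03127 / 0.01738 = 1.7992
β_Ellery = 0.02727 / 0.01738 = 1.5690
β_Orrin = 0.03962 / 0.01738 = 2.2796
β_P = Σ w_i β_i = 0.16×0.8625 + 0.29×1.7992 + 0.26×1.5690 + 0.29×2.2796 = 1.7288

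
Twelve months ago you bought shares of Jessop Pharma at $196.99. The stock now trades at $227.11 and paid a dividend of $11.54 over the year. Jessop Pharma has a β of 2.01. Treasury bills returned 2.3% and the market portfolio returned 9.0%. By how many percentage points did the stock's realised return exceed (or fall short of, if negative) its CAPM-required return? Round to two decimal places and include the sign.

Realised HPR = (P1 + D1 − P0) / P0 = (227.11 + 11.54 − 196.99) / 196.99 = 41.66 / 196.99 = 21.1483%
MRP = 9.0% − 2.3% = 6.70%
CAPM required = R_f + β·MRP = 2.3% + 2.01 × 6.7% = 15.7670%
α = realised − required = 21.1483% − 15.7670% = +5.38%

+5.38%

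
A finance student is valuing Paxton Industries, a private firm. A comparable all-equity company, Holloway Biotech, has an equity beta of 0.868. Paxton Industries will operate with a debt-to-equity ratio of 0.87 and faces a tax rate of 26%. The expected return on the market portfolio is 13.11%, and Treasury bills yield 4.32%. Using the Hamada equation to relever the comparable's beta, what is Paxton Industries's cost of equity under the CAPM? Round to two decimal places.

16.86%

β_L = β_U × [1 + (1 − t)(D/E)] = 0.868 × [1 + (1 − 0.26) × 0.87]
    = 0.868 × [1 + 0.74 × 0.87] = 0.868 × 1.6438 = 1.4268
MRP = 13.11% − 4.32% = 8.79%
E(R) = R_f + β_L × MRP = 4.32% + 1.4268 × 8.79% = 16.86%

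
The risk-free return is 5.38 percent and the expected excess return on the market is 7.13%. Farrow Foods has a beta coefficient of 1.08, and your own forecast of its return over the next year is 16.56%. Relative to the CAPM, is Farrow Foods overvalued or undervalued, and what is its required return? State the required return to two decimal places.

Undervalued; required return 13.08%

Required return = R_f + β·MRP = 5.38% + 1.08 × 7.13% = 13.08%
Forecast 16.56% > required 13.08% → the stock plots above the SML → undervalued.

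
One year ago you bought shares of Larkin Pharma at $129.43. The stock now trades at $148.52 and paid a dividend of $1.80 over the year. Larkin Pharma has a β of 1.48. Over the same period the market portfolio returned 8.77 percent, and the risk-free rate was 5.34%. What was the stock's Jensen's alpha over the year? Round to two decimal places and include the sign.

Realised HPR = (P1 + D1 − P0) / P0 = (148.52 + 1.80 − 129.43) / 129.43 = 20.89 / 129.43 = 16.1400%
MRP = 8.77% − 5.34% = 3.43%
CAPM required = R_f + β·MRP = 5.34% + 1.48 × 3.43% = 10.4164%
α = realised − required = 16.1400% − 10.4164% = +5.72%

+5.72%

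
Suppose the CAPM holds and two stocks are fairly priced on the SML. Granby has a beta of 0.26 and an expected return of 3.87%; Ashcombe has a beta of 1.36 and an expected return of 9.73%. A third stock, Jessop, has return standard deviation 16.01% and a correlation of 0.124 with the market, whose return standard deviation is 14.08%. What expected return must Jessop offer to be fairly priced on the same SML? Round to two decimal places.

MRP = (9.73% − 3.87%) / (1.36 − 0.26) = 5.3273%
R_f = 3.87% − 0.26 × 5.3273% = 2.4849%
β_Jessop = ρ·σ_i/σ_m = 0.124 × 16.01 / 14.08 = 0.1410
E(R_Jessop) = R_f + β × MRP = 2.4849% + 0.1410 × 5.3273% = 3.24%

3.24%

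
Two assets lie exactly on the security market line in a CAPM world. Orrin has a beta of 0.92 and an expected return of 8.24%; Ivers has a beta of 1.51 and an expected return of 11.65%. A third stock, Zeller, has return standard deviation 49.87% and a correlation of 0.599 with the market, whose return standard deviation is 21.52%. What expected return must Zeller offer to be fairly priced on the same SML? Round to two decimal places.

MRP = (11.65% − 8.24%) / (1.51 − 0.92) = 5.7797%
R_f = 8.24% − 0.92 × 5.7797% = 2.9227%
β_Zeller = ρ·σ_i/σ_m = 0.599 × 49.87 / 21.52 = 1.3881
E(R_Zeller) = R_f + β × MRP = 2.9227% + 1.3881 × 5.7797% = 10.95%

10.95%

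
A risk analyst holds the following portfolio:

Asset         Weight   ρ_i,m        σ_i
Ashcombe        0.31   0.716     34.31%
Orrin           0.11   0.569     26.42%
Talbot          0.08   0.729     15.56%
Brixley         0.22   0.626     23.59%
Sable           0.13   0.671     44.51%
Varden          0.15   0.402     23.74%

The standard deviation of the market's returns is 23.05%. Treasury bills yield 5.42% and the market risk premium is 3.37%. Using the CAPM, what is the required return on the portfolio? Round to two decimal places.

β_Ashcombe = 0.716 × 34.31% / 23.05% = 1.0658
β_Orrin = 0.569 × 26.42% / 23.05% = 0.6522
β_Talbot = 0.729 × 15.56% / 23.05% = 0.4921
β_Brixley = 0.626 × 23.59% / 23.05% = 0.6407
β_Sable = 0.671 × 44.51% / 23.05% = 1.2957
β_Varden = 0.402 × 23.74% / 23.05% = 0.4140
β_P = Σ w_i β_i = 0.31×1.0658 + 0.11×0.6522 + 0.08×0.4921 + 0.22×0.6407 + 0.13×1.2957 + 0.15×0.4140 = 0.8130
E(R_P) = R_f + β_P × MRP = 5.42% + 0.8130 × 3.37% = 8.16%

8.16%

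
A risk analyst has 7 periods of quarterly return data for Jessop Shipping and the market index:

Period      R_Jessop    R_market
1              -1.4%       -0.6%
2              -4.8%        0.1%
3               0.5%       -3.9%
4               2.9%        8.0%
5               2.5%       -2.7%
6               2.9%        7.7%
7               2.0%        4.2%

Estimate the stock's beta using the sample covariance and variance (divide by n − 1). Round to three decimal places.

Mean R_i = (-1.4 − 4.8 + 0.5 + 2.9 + 2.5 + 2.9 + 2.0) / 7 = 0.6571%
Mean R_m = (-0.6 + 0.1 − 3.9 + 8.0 − 2.7 + 7.7 + 4.2) / 7 = 1.8286%
Σ(R_i − R̄_i)(R_m − R̄_m) = 37.1786  ⇒  Cov = 37.1786 / 6 = 6.1964
Σ(R_m − R̄_m)² = 140.3943  ⇒  Var(R_m) = 140.3943 / 6 = 23.3991
β = Cov / Var(R_m) = 6.1964 / 23.3991 = 0.2648

0.265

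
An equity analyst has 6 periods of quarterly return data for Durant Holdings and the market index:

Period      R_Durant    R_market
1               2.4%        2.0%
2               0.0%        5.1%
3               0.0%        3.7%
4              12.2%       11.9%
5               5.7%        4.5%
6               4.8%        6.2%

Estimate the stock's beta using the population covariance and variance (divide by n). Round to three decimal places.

1.131

Mean R_i = (2.4 + 0.0 + 0.0 + 12.2 + 5.7 + 4.8) / 6 = 4.1833%
Mean R_m = (2.0 + 5.1 + 3.7 + 11.9 + 4.5 + 6.2) / 6 = 5.5667%
Σ(R_i − R̄_i)(R_m − R̄_m) = 65.6667  ⇒  Cov = 65.6667 / 6 = 10.9445
Σ(R_m − R̄_m)² = 58.0733  ⇒  Var(R_m) = 58.0733 / 6 = 9.6789
β = Cov / Var(R_m) = 10.9445 / 9.6789 = 1.1308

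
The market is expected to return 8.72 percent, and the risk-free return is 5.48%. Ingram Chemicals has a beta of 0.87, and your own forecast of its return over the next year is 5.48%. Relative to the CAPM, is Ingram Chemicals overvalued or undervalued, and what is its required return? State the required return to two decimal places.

Overvalued; required return 8.30%

MRP = 8.72% − 5.48% = 3.24%
Required return = R_f + β·MRP = 5.48% + 0.87 × 3.24% = 8.30%
Forecast 5.48% < required 8.30% → the stock plots below the SML → overvalued.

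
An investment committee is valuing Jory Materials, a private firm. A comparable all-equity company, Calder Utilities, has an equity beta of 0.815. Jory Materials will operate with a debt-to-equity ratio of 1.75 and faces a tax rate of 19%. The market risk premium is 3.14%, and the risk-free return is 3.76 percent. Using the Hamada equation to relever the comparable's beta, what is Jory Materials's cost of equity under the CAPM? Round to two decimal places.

9.95%

β_L = β_U × [1 + (1 − t)(D/E)] = 0.815 × [1 + (1 − 0.19) × 1.75]
    = 0.815 × [1 + 0.81 × 1.75] = 0.815 × 2.4175 = 1.9703
E(R) = R_f + β_L × MRP = 3.76% + 1.9703 × 3.14% = 9.95%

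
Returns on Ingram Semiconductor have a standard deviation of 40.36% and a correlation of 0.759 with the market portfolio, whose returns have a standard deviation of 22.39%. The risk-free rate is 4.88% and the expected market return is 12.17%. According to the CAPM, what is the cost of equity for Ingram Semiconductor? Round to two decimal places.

β = ρ × σ_i / σ_m = 0.759 × 40.36% / 22.39% = 1.3682
MRP = 12.17% − 4.88% = 7.29%
E(R) = 4.88% + 1.3682 × 7.29% = 14.85%

14.85%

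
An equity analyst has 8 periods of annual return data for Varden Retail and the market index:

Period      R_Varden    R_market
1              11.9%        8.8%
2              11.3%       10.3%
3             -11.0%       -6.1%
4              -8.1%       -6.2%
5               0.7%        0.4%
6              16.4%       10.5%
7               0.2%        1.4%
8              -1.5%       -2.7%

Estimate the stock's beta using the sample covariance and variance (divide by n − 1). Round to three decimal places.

Mean R_i = (11.9 + 11.3 − 11.0 − 8.1 + 0.7 + 16.4 + 0.2 − 1.5) / 8 = 2.4875%
Mean R_m = (8.8 + 10.3 − 6.1 − 6.2 + 0.4 + 10.5 + 1.4 − 2.7) / 8 = 2.0500%
Σ(R_i − R̄_i)(R_m − R̄_m) = 474.4450  ⇒  Cov = 474.4450 / 7 = 67.7779
Σ(R_m − R̄_m)² = 345.2200  ⇒  Var(R_m) = 345.2200 / 7 = 49.3171
β = Cov / Var(R_m) = 67.7779 / 49.3171 = 1.3743

1.374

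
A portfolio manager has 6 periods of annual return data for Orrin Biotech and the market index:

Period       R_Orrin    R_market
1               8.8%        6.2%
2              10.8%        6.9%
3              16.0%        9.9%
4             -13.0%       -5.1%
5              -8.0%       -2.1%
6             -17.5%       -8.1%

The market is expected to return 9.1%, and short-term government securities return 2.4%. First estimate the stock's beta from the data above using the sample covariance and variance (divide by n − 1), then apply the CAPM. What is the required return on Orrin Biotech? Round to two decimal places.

15.20%

Mean R_i = (8.8 + 10.8 + 16.0 − 13.0 − 8.0 − 17.5) / 6 = -0.4833%
Mean R_m = (6.2 + 6.9 + 9.9 − 5.1 − 2.1 − 8.1) / 6 = 1.2833%
Σ(R_i − R̄_i)(R_m − R̄_m) = 516.0517  ⇒  Cov = 516.0517 / 5 = 103.2103
Σ(R_m − R̄_m)² = 270.2083  ⇒  Var(R_m) = 270.2083 / 5 = 54.0417
β = Cov / Var(R_m) = 103.2103 / 54.0417 = 1.9098
MRP = 9.1% − 2.4% = 6.70%
E(R) = R_f + β × MRP = 2.4% + 1.9098 × 6.7% = 15.20%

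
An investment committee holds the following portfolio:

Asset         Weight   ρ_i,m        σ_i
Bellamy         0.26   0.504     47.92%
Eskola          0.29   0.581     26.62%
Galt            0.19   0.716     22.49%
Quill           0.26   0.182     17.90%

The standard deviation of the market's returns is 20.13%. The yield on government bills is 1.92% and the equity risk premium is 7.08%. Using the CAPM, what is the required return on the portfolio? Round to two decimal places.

β_Bellamy = 0.504 × 47.92% / 20.13% = 1.1998
β_Eskola = 0.581 × 26.62% / 20.13% = 0.7683
β_Galt = 0.716 × 22.49% / 20.13% = 0.7999
β_Quill = 0.182 × 17.90% / 20.13% = 0.1618
β_P = Σ w_i β_i = 0.26×1.1998 + 0.29×0.7683 + 0.19×0.7999 + 0.26×0.1618 = 0.7288
E(R_P) = R_f + β_P × MRP = 1.92% + 0.7288 × 7.08% = 7.08%

7.08%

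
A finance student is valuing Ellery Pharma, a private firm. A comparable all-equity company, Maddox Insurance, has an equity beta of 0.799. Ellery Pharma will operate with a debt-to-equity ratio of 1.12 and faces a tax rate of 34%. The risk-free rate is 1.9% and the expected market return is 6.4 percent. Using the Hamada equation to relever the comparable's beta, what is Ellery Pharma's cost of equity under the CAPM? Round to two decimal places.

8.15%

β_L = β_U × [1 + (1 − t)(D/E)] = 0.799 × [1 + (1 − 0.34) × 1.12]
    = 0.799 × [1 + 0.66 × 1.12] = 0.799 × 1.7392 = 1.3896
MRP = 6.4% − 1.9% = 4.50%
E(R) = R_f + β_L × MRP = 1.9% + 1.3896 × 4.5% = 8.15%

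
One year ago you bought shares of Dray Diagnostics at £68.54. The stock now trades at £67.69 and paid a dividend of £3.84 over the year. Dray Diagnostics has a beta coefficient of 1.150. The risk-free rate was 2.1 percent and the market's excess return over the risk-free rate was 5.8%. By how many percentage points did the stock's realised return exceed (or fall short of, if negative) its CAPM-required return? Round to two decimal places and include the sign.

Realised HPR = (P1 + D1 − P0) / P0 = (67.69 + 3.84 − 68.54) / 68.54 = 2.99 / 68.54 = 4.3624%
CAPM required = R_f + β·MRP = 2.1% + 1.150 × 5.8% = 8.7700%
α = realised − required = 4.3624% − 8.7700% = -4.41%

-4.41%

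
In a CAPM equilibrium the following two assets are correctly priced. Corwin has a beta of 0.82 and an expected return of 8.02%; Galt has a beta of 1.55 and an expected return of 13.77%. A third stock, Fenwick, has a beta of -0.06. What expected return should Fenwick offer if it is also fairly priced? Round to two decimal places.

MRP (SML slope) = (13.77% − 8.02%) / (1.55 − 0.82) = 5.75% / 0.73 = 7.8767%
R_f (intercept) = 8.02% − 0.82 × 7.8767% = 1.5611%
E(R_Fenwick) = R_f + β × MRP = 1.5611% + -0.06 × 7.8767% = 1.09%

1.09%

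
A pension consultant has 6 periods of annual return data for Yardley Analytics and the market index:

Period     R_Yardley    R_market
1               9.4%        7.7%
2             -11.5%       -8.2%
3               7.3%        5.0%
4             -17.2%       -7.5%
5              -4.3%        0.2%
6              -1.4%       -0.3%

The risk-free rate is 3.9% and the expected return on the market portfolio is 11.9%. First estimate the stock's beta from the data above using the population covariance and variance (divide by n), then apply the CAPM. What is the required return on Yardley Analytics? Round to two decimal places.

16.41%

Mean R_i = (9.4 − 11.5 + 7.3 − 17.2 − 4.3 − 1.4) / 6 = -2.9500%
Mean R_m = (7.7 − 8.2 + 5.0 − 7.5 + 0.2 − 0.3) / 6 = -0.5167%
Σ(R_i − R̄_i)(R_m − R̄_m) = 322.5950  ⇒  Cov = 322.5950 / 6 = 53.7658
Σ(R_m − R̄_m)² = 206.3083  ⇒  Var(R_m) = 206.3083 / 6 = 34.3847
β = Cov / Var(R_m) = 53.7658 / 34.3847 = 1.5637
MRP = 11.9% − 3.9% = 8.00%
E(R) = R_f + β × MRP = 3.9% + 1.5637 × 8.0% = 16.41%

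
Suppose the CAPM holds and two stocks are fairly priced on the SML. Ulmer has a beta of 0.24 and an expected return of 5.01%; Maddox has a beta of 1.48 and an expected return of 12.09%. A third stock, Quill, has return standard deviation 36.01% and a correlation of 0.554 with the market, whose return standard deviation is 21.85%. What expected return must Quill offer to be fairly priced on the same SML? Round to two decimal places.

8.85%

MRP = (12.09% − 5.01%) / (1.48 − 0.24) = 5.7097%
R_f = 5.01% − 0.24 × 5.7097% = 3.6397%
β_Quill = ρ·σ_i/σ_m = 0.554 × 36.01 / 21.85 = 0.9130
E(R_Quill) = R_f + β × MRP = 3.6397% + 0.9130 × 5.7097% = 8.85%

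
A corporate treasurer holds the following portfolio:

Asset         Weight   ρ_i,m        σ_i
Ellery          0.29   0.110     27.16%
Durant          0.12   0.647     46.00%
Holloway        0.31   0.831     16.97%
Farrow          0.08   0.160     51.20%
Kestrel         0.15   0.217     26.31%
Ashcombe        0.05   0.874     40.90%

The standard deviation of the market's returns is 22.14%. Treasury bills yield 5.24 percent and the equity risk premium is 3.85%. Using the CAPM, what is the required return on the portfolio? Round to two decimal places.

7.35%

β_Ellery = 0.110 × 27.16% / 22.14% = 0.1349
β_Durant = 0.647 × 46.00% / 22.14% = 1.3443
β_Holloway = 0.831 × 16.97% / 22.14% = 0.6369
β_Farrow = 0.160 × 51.20% / 22.14% = 0.3700
β_Kestrel = 0.217 × 26.31% / 22.14% = 0.2579
β_Ashcombe = 0.874 × 40.90% / 22.14% = 1.6146
β_P = Σ w_i β_i = 0.29×0.1349 + 0.12×1.3443 + 0.31×0.6369 + 0.08×0.3700 + 0.15×0.2579 + 0.05×1.6146 = 0.5469
E(R_P) = R_f + β_P × MRP = 5.24% + 0.5469 × 3.85% = 7.35%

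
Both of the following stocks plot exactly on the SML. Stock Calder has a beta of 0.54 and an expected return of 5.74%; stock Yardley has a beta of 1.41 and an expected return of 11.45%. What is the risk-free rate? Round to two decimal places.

2.20%

Both satisfy E(R) = R_f + β·MRP, so the slope of the SML is
MRP = (11.45% − 5.74%) / (1.41 − 0.54) = 5.71% / 0.87 = 6.5632%
R_f = E(R_Calder) − β_Calder·MRP = 5.74% − 0.54 × 6.5632% = 2.1959%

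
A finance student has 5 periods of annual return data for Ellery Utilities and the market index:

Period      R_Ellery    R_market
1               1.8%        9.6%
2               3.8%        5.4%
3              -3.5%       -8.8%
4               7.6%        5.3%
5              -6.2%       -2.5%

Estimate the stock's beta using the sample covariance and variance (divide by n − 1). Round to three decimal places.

Mean R_i = (1.8 + 3.8 − 3.5 + 7.6 − 6.2) / 5 = 0.7000%
Mean R_m = (9.6 + 5.4 − 8.8 + 5.3 − 2.5) / 5 = 1.8000%
Σ(R_i − R̄_i)(R_m − R̄_m) = 118.0800  ⇒  Cov = 118.0800 / 4 = 29.5200
Σ(R_m − R̄_m)² = 216.9000  ⇒  Var(R_m) = 216.9000 / 4 = 54.2250
β = Cov / Var(R_m) = 29.5200 / 54.2250 = 0.5444

0.544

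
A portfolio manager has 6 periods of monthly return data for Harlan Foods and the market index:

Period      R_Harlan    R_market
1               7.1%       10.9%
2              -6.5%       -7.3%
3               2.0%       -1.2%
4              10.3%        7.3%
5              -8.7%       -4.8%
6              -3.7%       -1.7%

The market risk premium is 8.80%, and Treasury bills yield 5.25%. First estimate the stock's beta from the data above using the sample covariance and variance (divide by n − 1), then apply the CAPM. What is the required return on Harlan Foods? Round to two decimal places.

13.85%

Mean R_i = (7.1 − 6.5 + 2.0 + 10.3 − 8.7 − 3.7) / 6 = 0.0833%
Mean R_m = (10.9 − 7.3 − 1.2 + 7.3 − 4.8 − 1.7) / 6 = 0.5333%
Σ(R_i − R̄_i)(R_m − R̄_m) = 245.4133  ⇒  Cov = 245.4133 / 5 = 49.0827
Σ(R_m − R̄_m)² = 251.0533  ⇒  Var(R_m) = 251.0533 / 5 = 50.2107
β = Cov / Var(R_m) = 49.0827 / 50.2107 = 0.9775
E(R) = R_f + β × MRP = 5.25% + 0.9775 × 8.80% = 13.85%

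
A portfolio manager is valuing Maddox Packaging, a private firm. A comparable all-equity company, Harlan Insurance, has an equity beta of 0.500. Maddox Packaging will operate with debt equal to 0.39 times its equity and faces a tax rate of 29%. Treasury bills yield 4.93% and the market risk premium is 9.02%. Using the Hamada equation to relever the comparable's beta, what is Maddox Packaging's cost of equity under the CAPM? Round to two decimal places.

10.69%

β_L = β_U × [1 + (1 − t)(D/E)] = 0.500 × [1 + (1 − 0.29) × 0.39]
    = 0.500 × [1 + 0.71 × 0.39] = 0.500 × 1.2769 = 0.6385
E(R) = R_f + β_L × MRP = 4.93% + 0.6385 × 9.02% = 10.69%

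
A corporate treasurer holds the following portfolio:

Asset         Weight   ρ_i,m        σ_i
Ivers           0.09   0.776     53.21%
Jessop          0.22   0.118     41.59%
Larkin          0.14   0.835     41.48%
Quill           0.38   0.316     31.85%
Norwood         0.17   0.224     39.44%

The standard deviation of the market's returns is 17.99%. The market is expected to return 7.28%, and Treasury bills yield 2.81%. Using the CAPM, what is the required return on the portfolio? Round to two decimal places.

6.53%

β_Ivers = 0.776 × 53.21% / 17.99% = 2.2952
β_Jessop = 0.118 × 41.59% / 17.99% = 0.2728
β_Larkin = 0.835 × 41.48% / 17.99% = 1.9253
β_Quill = 0.316 × 31.85% / 17.99% = 0.5595
β_Norwood = 0.224 × 39.44% / 17.99% = 0.4911
β_P = Σ w_i β_i = 0.09×2.2952 + 0.22×0.2728 + 0.14×1.9253 + 0.38×0.5595 + 0.17×0.4911 = 0.8322
MRP = 7.28% − 2.81% = 4.47%
E(R_P) = R_f + β_P × MRP = 2.81% + 0.8322 × 4.47% = 6.53%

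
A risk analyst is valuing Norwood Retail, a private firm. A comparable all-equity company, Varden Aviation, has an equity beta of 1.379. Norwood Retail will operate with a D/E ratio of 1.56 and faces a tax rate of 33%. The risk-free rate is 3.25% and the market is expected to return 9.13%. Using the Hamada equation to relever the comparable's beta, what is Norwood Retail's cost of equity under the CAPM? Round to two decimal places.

β_L = β_U × [1 + (1 − t)(D/E)] = 1.379 × [1 + (1 − 0.33) × 1.56]
    = 1.379 × [1 + 0.67 × 1.56] = 1.379 × 2.0452 = 2.8203
MRP = 9.13% − 3.25% = 5.88%
E(R) = R_f + β_L × MRP = 3.25% + 2.8203 × 5.88% = 19.83%

19.83%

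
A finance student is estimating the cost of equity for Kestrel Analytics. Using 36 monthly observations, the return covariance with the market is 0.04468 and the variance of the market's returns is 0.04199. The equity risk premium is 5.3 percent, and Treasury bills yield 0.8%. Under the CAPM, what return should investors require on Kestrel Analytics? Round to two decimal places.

6.44%

β = Cov(R_i, R_m) / Var(R_m) = 0.04468 / 0.04199 = 1.0641
E(R) = R_f + β × MRP = 0.8% + 1.0641 × 5.3% = 6.44%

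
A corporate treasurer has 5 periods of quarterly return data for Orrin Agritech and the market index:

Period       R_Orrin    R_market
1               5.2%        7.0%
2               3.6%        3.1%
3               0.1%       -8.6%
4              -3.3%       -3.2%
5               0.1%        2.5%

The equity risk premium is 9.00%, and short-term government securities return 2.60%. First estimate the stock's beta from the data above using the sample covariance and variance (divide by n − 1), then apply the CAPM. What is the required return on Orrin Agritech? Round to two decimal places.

6.02%

Mean R_i = (5.2 + 3.6 + 0.1 − 3.3 + 0.1) / 5 = 1.1400%
Mean R_m = (7.0 + 3.1 − 8.6 − 3.2 + 2.5) / 5 = 0.1600%
Σ(R_i − R̄_i)(R_m − R̄_m) = 56.5980  ⇒  Cov = 56.5980 / 4 = 14.1495
Σ(R_m − R̄_m)² = 148.9320  ⇒  Var(R_m) = 148.9320 / 4 = 37.2330
β = Cov / Var(R_m) = 14.1495 / 37.2330 = 0.3800
E(R) = R_f + β × MRP = 2.60% + 0.3800 × 9.00% = 6.02%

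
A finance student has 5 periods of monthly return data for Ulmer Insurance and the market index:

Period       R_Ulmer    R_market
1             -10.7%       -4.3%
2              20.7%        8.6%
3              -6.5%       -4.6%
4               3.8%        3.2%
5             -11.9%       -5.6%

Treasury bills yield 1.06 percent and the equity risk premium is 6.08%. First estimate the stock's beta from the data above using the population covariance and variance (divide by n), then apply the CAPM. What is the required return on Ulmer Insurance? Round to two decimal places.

14.12%

Mean R_i = (-10.7 + 20.7 − 6.5 + 3.8 − 11.9) / 5 = -0.9200%
Mean R_m = (-4.3 + 8.6 − 4.6 + 3.2 − 5.6) / 5 = -0.5400%
Σ(R_i − R̄_i)(R_m − R̄_m) = 330.2460  ⇒  Cov = 330.2460 / 5 = 66.0492
Σ(R_m − R̄_m)² = 153.7520  ⇒  Var(R_m) = 153.7520 / 5 = 30.7504
β = Cov / Var(R_m) = 66.0492 / 30.7504 = 2.1479
E(R) = R_f + β × MRP = 1.06% + 2.1479 × 6.08% = 14.12%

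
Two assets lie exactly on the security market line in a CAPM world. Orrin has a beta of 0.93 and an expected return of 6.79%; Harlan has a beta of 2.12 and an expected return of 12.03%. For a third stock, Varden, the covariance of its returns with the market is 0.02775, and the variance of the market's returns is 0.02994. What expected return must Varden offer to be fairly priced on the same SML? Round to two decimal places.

6.78%

MRP = (12.03% − 6.79%) / (2.12 − 0.93) = 4.4034%
R_f = 6.79% − 0.93 × 4.4034% = 2.6948%
β_Varden = Cov / Var(R_m) = 0.02775 / 0.02994 = 0.9269
E(R_Varden) = R_f + β × MRP = 2.6948% + 0.9269 × 4.4034% = 6.78%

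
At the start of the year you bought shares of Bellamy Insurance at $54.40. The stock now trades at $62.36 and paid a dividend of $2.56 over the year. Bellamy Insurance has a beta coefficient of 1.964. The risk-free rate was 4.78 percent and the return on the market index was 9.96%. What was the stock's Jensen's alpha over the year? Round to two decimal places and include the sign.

+4.38%

Realised HPR = (P1 + D1 − P0) / P0 = (62.36 + 2.56 − 54.40) / 54.40 = 10.52 / 54.40 = 19.3382%
MRP = 9.96% − 4.78% = 5.18%
CAPM required = R_f + β·MRP = 4.78% + 1.964 × 5.18% = 14.95352%
α = realised − required = 19.3382% − 14.95352% = +4.38%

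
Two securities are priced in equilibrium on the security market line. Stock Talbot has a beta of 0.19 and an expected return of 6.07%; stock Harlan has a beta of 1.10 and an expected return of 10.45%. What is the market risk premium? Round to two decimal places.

Both satisfy E(R) = R_f + β·MRP, so the slope of the SML is
MRP = (10.45% − 6.07%) / (1.10 − 0.19) = 4.38% / 0.91 = 4.8132%

4.81%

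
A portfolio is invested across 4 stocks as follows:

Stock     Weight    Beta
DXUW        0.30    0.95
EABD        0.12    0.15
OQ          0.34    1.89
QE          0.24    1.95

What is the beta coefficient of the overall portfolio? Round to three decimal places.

β_P = Σ w_i β_i = 0.30×0.95 + 0.12×0.15 + 0.34×1.89 + 0.24×1.95 = 1.4136

1.414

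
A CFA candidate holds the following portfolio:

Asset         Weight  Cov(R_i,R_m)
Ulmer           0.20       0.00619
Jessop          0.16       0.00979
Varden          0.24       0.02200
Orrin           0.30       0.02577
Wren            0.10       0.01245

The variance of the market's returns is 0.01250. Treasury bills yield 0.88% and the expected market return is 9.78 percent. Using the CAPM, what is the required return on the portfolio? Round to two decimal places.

β_Ulmer = 0.00619 / 0.01250 = 0.4952
β_Jessop = 0.00979 / 0.01250 = 0.7832
β_Varden = 0.02200 / 0.01250 = 1.7600
β_Orrin = 0.02577 / 0.01250 = 2.0616
β_Wren = 0.01245 / 0.01250 = 0.9960
β_P = Σ w_i β_i = 0.20×0.4952 + 0.16×0.7832 + 0.24×1.7600 + 0.30×2.0616 + 0.10×0.9960 = 1.3648
MRP = 9.78% − 0.88% = 8.90%
E(R_P) = R_f + β_P × MRP = 0.88% + 1.3648 × 8.90% = 13.03%

13.03%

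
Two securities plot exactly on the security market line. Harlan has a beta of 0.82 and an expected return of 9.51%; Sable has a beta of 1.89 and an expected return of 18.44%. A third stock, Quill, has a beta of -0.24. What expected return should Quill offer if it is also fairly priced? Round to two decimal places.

MRP (SML slope) = (18.44% − 9.51%) / (1.89 − 0.82) = 8.93% / 1.07 = 8.3458%
R_f (intercept) = 9.51% − 0.82 × 8.3458% = 2.6664%
E(R_Quill) = R_f + β × MRP = 2.6664% + -0.24 × 8.3458% = 0.66%

0.66%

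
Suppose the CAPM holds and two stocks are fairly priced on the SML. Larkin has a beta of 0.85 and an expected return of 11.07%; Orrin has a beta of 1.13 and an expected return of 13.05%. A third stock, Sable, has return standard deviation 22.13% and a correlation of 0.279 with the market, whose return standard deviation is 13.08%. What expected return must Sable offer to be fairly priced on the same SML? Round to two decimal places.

MRP = (13.05% − 11.07%) / (1.13 − 0.85) = 7.0714%
R_f = 11.07% − 0.85 × 7.0714% = 5.0593%
β_Sable = ρ·σ_i/σ_m = 0.279 × 22.13 / 13.08 = 0.4720
E(R_Sable) = R_f + β × MRP = 5.0593% + 0.4720 × 7.0714% = 8.40%

8.40%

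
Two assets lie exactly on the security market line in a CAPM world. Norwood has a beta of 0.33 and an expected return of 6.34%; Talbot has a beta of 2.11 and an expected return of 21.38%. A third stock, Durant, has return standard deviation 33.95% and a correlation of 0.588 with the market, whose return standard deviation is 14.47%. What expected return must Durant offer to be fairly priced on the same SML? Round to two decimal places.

MRP = (21.38% − 6.34%) / (2.11 − 0.33) = 8.4494%
R_f = 6.34% − 0.33 × 8.4494% = 3.5517%
β_Durant = ρ·σ_i/σ_m = 0.588 × 33.95 / 14.47 = 1.3796
E(R_Durant) = R_f + β × MRP = 3.5517% + 1.3796 × 8.4494% = 15.21%

15.21%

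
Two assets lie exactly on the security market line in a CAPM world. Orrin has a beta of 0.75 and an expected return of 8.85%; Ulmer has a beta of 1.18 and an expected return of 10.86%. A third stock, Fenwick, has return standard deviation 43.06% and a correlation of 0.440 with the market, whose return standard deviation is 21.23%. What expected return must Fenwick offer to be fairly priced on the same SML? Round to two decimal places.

9.52%

MRP = (10.86% − 8.85%) / (1.18 − 0.75) = 4.6744%
R_f = 8.85% − 0.75 × 4.6744% = 5.3442%
β_Fenwick = ρ·σ_i/σ_m = 0.440 × 43.06 / 21.23 = 0.8924
E(R_Fenwick) = R_f + β × MRP = 5.3442% + 0.8924 × 4.6744% = 9.52%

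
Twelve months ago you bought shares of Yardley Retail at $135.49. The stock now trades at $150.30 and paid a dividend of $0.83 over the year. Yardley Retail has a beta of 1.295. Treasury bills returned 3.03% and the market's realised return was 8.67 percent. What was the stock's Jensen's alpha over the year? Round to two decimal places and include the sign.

+1.21%

Realised HPR = (P1 + D1 − P0) / P0 = (150.30 + 0.83 − 135.49) / 135.49 = 15.64 / 135.49 = 11.5433%
MRP = 8.67% − 3.03% = 5.64%
CAPM required = R_f + β·MRP = 3.03% + 1.295 × 5.64% = 10.33380%
α = realised − required = 11.5433% − 10.33380% = +1.21%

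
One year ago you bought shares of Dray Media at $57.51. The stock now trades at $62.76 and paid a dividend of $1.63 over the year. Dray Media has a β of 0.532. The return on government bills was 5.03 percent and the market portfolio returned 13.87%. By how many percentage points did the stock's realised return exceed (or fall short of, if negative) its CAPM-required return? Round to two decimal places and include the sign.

+2.23%

Realised HPR = (P1 + D1 − P0) / P0 = (62.76 + 1.63 − 57.51) / 57.51 = 6.88 / 57.51 = 11.9631%
MRP = 13.87% − 5.03% = 8.84%
CAPM required = R_f + β·MRP = 5.03% + 0.532 × 8.84% = 9.73288%
α = realised − required = 11.9631% − 9.73288% = +2.23%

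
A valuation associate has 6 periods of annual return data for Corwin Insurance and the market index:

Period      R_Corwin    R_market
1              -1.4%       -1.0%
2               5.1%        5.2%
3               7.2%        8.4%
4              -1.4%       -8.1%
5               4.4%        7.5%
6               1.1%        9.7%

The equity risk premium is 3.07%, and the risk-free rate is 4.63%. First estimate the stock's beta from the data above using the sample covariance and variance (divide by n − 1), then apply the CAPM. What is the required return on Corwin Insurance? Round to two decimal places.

Mean R_i = (-1.4 + 5.1 + 7.2 − 1.4 + 4.4 + 1.1) / 6 = 2.5000%
Mean R_m = (-1.0 + 5.2 + 8.4 − 8.1 + 7.5 + 9.7) / 6 = 3.6167%
Σ(R_i − R̄_i)(R_m − R̄_m) = 89.1600  ⇒  Cov = 89.1600 / 5 = 17.8320
Σ(R_m − R̄_m)² = 236.0683  ⇒  Var(R_m) = 236.0683 / 5 = 47.2137
β = Cov / Var(R_m) = 17.8320 / 47.2137 = 0.3777
E(R) = R_f + β × MRP = 4.63% + 0.3777 × 3.07% = 5.79%

5.79%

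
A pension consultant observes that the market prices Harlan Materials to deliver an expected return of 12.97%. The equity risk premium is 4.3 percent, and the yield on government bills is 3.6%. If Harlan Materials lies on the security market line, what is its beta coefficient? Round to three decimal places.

β = (E(R) − R_f) / MRP = (12.97% − 3.6%) / 4.3% = 9.37% / 4.3% = 2.179

2.179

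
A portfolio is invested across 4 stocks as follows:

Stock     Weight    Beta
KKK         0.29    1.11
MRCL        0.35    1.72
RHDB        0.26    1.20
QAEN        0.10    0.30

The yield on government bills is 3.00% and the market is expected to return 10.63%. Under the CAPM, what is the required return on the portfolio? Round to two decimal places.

12.66%

β_P = Σ w_i β_i = 0.29×1.11 + 0.35×1.72 + 0.26×1.20 + 0.10×0.30 = 1.2659
MRP = 10.63% − 3.00% = 7.63%
E(R_P) = R_f + β_P × MRP = 3.00% + 1.2659 × 7.63% = 12.66%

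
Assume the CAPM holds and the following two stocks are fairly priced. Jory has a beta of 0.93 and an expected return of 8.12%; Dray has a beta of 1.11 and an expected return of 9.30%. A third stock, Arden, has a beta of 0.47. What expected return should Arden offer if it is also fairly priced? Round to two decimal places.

MRP (SML slope) = (9.30% − 8.12%) / (1.11 − 0.93) = 1.18% / 0.18 = 6.5556%
R_f (intercept) = 8.12% − 0.93 × 6.5556% = 2.0233%
E(R_Arden) = R_f + β × MRP = 2.0233% + 0.47 × 6.5556% = 5.10%

5.10%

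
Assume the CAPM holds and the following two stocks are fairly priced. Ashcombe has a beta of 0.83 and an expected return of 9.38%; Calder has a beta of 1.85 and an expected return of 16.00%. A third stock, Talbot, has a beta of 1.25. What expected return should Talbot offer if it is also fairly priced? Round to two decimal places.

MRP (SML slope) = (16.00% − 9.38%) / (1.85 − 0.83) = 6.62% / 1.02 = 6.4902%
R_f (intercept) = 9.38% − 0.83 × 6.4902% = 3.9931%
E(R_Talbot) = R_f + β × MRP = 3.9931% + 1.25 × 6.4902% = 12.11%

12.11%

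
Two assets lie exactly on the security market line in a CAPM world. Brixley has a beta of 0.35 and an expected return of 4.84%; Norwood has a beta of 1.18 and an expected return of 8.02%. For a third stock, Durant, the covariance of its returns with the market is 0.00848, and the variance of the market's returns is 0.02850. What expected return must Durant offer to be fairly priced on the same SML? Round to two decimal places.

MRP = (8.02% − 4.84%) / (1.18 − 0.35) = 3.8313%
R_f = 4.84% − 0.35 × 3.8313% = 3.4990%
β_Durant = Cov / Var(R_m) = 0.00848 / 0.02850 = 0.2975
E(R_Durant) = R_f + β × MRP = 3.4990% + 0.2975 × 3.8313% = 4.64%

4.64%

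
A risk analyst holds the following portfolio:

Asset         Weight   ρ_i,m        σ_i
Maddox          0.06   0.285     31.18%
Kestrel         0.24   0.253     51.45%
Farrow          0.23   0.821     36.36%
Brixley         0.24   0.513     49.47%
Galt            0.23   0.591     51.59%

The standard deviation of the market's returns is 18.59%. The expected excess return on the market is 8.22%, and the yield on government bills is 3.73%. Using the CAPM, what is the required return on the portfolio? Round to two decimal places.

β_Maddox = 0.285 × 31.18% / 18.59% = 0.4780
β_Kestrel = 0.253 × 51.45% / 18.59% = 0.7002
β_Farrow = 0.821 × 36.36% / 18.59% = 1.6058
β_Brixley = 0.513 × 49.47% / 18.59% = 1.3651
β_Galt = 0.591 × 51.59% / 18.59% = 1.6401
β_P = Σ w_i β_i = 0.06×0.4780 + 0.24×0.7002 + 0.23×1.6058 + 0.24×1.3651 + 0.23×1.6401 = 1.2709
E(R_P) = R_f + β_P × MRP = 3.73% + 1.2709 × 8.22% = 14.18%

14.18%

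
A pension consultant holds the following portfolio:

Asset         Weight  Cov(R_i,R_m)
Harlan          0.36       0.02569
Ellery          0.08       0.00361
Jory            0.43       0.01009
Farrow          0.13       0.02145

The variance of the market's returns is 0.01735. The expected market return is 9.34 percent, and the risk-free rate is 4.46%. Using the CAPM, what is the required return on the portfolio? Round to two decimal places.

β_Harlan = 0.02569 / 0.01735 = 1.4807
β_Ellery = 0.00361 / 0.01735 = 0.2081
β_Jory = 0.01009 / 0.01735 = 0.5816
β_Farrow = 0.02145 / 0.01735 = 1.2363
β_P = Σ w_i β_i = 0.36×1.4807 + 0.08×0.2081 + 0.43×0.5816 + 0.13×1.2363 = 0.9605
MRP = 9.34% − 4.46% = 4.88%
E(R_P) = R_f + β_P × MRP = 4.46% + 0.9605 × 4.88% = 9.15%

9.15%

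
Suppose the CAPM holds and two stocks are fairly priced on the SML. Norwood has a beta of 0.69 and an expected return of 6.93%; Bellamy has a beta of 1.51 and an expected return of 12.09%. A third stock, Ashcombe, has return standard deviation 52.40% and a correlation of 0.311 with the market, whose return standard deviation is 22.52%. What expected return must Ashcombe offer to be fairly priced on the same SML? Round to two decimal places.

7.14%

MRP = (12.09% − 6.93%) / (1.51 − 0.69) = 6.2927%
R_f = 6.93% − 0.69 × 6.2927% = 2.5880%
β_Ashcombe = ρ·σ_i/σ_m = 0.311 × 52.40 / 22.52 = 0.7236
E(R_Ashcombe) = R_f + β × MRP = 2.5880% + 0.7236 × 6.2927% = 7.14%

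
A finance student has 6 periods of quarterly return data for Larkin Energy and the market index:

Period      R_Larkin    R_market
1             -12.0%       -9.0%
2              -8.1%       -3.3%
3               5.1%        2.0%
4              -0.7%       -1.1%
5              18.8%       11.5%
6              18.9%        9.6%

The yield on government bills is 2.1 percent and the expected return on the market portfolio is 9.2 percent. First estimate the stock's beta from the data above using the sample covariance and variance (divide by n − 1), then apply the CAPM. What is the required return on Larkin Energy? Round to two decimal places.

13.89%

Mean R_i = (-12.0 − 8.1 + 5.1 − 0.7 + 18.8 + 18.9) / 6 = 3.6667%
Mean R_m = (-9.0 − 3.3 + 2.0 − 1.1 + 11.5 + 9.6) / 6 = 1.6167%
Σ(R_i − R̄_i)(R_m − R̄_m) = 507.7733  ⇒  Cov = 507.7733 / 5 = 101.5547
Σ(R_m − R̄_m)² = 305.8283  ⇒  Var(R_m) = 305.8283 / 5 = 61.1657
β = Cov / Var(R_m) = 101.5547 / 61.1657 = 1.6603
MRP = 9.2% − 2.1% = 7.10%
E(R) = R_f + β × MRP = 2.1% + 1.6603 × 7.1% = 13.89%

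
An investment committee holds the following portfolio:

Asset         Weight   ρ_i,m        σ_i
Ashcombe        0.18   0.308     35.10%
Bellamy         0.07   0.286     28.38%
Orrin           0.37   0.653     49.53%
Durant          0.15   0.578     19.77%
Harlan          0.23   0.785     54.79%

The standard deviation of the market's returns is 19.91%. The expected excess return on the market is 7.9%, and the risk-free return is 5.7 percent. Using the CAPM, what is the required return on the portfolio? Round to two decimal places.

16.05%

β_Ashcombe = 0.308 × 35.10% / 19.91% = 0.5430
β_Bellamy = 0.286 × 28.38% / 19.91% = 0.4077
β_Orrin = 0.653 × 49.53% / 19.91% = 1.6245
β_Durant = 0.578 × 19.77% / 19.91% = 0.5739
β_Harlan = 0.785 × 54.79% / 19.91% = 2.1602
β_P = Σ w_i β_i = 0.18×0.5430 + 0.07×0.4077 + 0.37×1.6245 + 0.15×0.5739 + 0.23×2.1602 = 1.3103
E(R_P) = R_f + β_P × MRP = 5.7% + 1.3103 × 7.9% = 16.05%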